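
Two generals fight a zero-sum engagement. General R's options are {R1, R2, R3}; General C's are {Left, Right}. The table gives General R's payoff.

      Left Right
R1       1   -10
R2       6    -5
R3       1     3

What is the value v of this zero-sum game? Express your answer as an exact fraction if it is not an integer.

Row minima: R1 → -10, R2 → -5, R3 → 1; maximin = 1.
Column maxima: Left → 6, Right → 3; minimax = 3.
1 ≠ 3, so there is no saddle point; optimal play is mixed.
R1 is strictly dominated by R2, so General R never plays it.
On the remaining 2×2 (R2, R3 vs Left, Right):
Let General R play R2 with probability p. Expected payoff against Left: 6p + 1(1−p) = 5p + 1; against Right: (-5)p + 3(1−p) = −8p + 3.
Setting these equal: 5p + 1 = −8p + 3 ⇒ 13p = 2 ⇒ p = 2/13, and the value is (5)·(2/13) + 1 = 23/13.
For General C: with q = P(Left), equating R2's and R3's payoffs gives 11q − 5 = −2q + 3 ⇒ q = 8/13.

23/13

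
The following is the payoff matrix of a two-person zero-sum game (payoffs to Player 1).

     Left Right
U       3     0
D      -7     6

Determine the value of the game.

9/8

Row minima: U → 0, D → -7; maximin = 0.
Column maxima: Left → 3, Right → 6; minimax = 3.
0 ≠ 3, so there is no saddle point; optimal play is mixed.
Let Player 1 play U with probability p. Expected payoff against Left: 3p + (-7)(1−p) = 10p − 7; against Right: 0p + 6(1−p) = −6p + 6.
Setting these equal: 10p − 7 = −6p + 6 ⇒ 16p = 13 ⇒ p = 13/16, and the value is (10)·(13/16) − 7 = 9/8.
For Player 2: with q = P(Left), equating U's and D's payoffs gives 3q = −13q + 6 ⇒ q = 3/8.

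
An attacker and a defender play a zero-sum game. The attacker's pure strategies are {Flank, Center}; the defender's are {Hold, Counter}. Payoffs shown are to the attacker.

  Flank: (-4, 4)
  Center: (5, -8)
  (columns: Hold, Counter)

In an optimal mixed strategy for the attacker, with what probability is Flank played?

13/21

Row minima: Flank → -4, Center → -8; maximin = -4.
Column maxima: Hold → 5, Counter → 4; minimax = 4.
-4 ≠ 4, so there is no saddle point; optimal play is mixed.
Let the attacker play Flank with probability p. Expected payoff against Hold: (-4)p + 5(1−p) = −9p + 5; against Counter: 4p + (-8)(1−p) = 12p − 8.
Setting these equal: −9p + 5 = 12p − 8 ⇒ −21p = -13 ⇒ p = 13/21, and the value is (-9)·(13/21) + 5 = -4/7.
For the defender: with q = P(Hold), equating Flank's and Center's payoffs gives −8q + 4 = 13q − 8 ⇒ q = 4/7.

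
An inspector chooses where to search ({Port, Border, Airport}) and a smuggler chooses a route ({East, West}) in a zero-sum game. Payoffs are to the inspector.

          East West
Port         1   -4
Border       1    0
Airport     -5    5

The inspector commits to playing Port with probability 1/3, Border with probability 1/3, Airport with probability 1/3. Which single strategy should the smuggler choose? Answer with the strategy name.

If the smuggler plays East, the inspector's expected payoff is (1/3)·1 + (1/3)·1 + (1/3)·(-5) = -1.
If the smuggler plays West, the inspector's expected payoff is (1/3)·(-4) + (1/3)·0 + (1/3)·5 = 1/3.
The smuggler minimizes the inspector's payoff; the smallest is -1, so the best response is East.

East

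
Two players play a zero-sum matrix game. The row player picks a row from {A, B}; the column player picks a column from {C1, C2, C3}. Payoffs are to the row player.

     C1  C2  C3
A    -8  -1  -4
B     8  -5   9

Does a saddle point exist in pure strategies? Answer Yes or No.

Row minima: A → -8, B → -5; maximin = -5.
Column maxima: C1 → 8, C2 → -1, C3 → 9; minimax = -1.
-5 ≠ -1, so no pure-strategy equilibrium exists.

No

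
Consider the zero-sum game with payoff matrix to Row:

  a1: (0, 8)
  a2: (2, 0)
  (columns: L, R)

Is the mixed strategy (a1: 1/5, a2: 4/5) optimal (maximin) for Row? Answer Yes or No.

Yes

Against L this mix gives (1/5)·0 + (4/5)·2 = 8/5.
Against R this mix gives (1/5)·8 + (4/5)·0 = 8/5.
All of Column's active replies (L, R) yield 8/5, and no column does worse for Row. The mix makes Column indifferent and guarantees 8/5, so it is optimal.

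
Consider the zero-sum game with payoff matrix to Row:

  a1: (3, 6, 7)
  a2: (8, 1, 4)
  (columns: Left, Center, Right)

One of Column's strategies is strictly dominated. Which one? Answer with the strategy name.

Center holds Row's payoff strictly below Right in every row: 6 < 7, 1 < 4.
So Right is strictly dominated for Column.

Right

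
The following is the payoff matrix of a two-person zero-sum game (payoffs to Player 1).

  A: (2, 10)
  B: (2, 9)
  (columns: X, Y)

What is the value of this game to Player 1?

2

Row minima: A → 2, B → 2; maximin = 2.
Column maxima: X → 2, Y → 10; minimax = 2.
Since maximin = minimax = 2, there is a saddle point and the value is 2.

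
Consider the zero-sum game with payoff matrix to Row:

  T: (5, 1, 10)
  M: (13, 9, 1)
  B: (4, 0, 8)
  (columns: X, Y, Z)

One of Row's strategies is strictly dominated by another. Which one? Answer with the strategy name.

B

T gives a strictly higher payoff than B against every column: 5 > 4, 1 > 0, 10 > 8.
So B is strictly dominated and Row never plays it.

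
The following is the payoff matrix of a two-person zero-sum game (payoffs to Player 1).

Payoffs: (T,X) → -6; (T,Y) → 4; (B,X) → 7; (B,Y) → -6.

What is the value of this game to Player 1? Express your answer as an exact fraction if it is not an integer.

Row minima: T → -6, B → -6; maximin = -6.
Column maxima: X → 7, Y → 4; minimax = 4.
-6 ≠ 4, so there is no saddle point; optimal play is mixed.
Let Player 1 play T with probability p. Expected payoff against X: (-6)p + 7(1−p) = −13p + 7; against Y: 4p + (-6)(1−p) = 10p − 6.
Setting these equal: −13p + 7 = 10p − 6 ⇒ −23p = -13 ⇒ p = 13/23, and the value is (-13)·(13/23) + 7 = -8/23.
For Player 2: with q = P(X), equating T's and B's payoffs gives −10q + 4 = 13q − 6 ⇒ q = 10/23.

-8/23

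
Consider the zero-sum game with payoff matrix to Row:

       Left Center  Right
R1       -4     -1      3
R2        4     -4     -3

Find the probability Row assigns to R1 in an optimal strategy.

8/11

Row minima: R1 → -4, R2 → -4; maximin = -4.
Column maxima: Left → 4, Center → -1, Right → 3; minimax = -1.
-4 ≠ -1, so there is no saddle point; optimal play is mixed.
Right is strictly dominated by Center (it gives Row strictly more in every row), so Column never plays it.
On the remaining 2×2 (R1, R2 vs Left, Center):
Let Row play R1 with probability p. Expected payoff against Left: (-4)p + 4(1−p) = −8p + 4; against Center: (-1)p + (-4)(1−p) = 3p − 4.
Setting these equal: −8p + 4 = 3p − 4 ⇒ −11p = -8 ⇒ p = 8/11, and the value is (-8)·(8/11) + 4 = -20/11.
For Column: with q = P(Left), equating R1's and R2's payoffs gives −3q − 1 = 8q − 4 ⇒ q = 3/11.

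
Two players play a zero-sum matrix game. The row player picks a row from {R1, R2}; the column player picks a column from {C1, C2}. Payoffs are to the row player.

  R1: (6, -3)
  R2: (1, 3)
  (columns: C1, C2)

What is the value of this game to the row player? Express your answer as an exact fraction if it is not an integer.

21/11

Row minima: R1 → -3, R2 → 1; maximin = 1.
Column maxima: C1 → 6, C2 → 3; minimax = 3.
1 ≠ 3, so there is no saddle point; optimal play is mixed.
Let the row player play R1 with probability p. Expected payoff against C1: 6p + 1(1−p) = 5p + 1; against C2: (-3)p + 3(1−p) = −6p + 3.
Setting these equal: 5p + 1 = −6p + 3 ⇒ 11p = 2 ⇒ p = 2/11, and the value is (5)·(2/11) + 1 = 21/11.
For the column player: with q = P(C1), equating R1's and R2's payoffs gives 9q − 3 = −2q + 3 ⇒ q = 6/11.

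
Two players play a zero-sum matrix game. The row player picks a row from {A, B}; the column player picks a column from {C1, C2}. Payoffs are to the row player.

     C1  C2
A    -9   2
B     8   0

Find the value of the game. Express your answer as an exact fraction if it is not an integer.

Row minima: A → -9, B → 0; maximin = 0.
Column maxima: C1 → 8, C2 → 2; minimax = 2.
0 ≠ 2, so there is no saddle point; optimal play is mixed.
Let the row player play A with probability p. Expected payoff against C1: (-9)p + 8(1−p) = −17p + 8; against C2: 2p + 0(1−p) = 2p.
Setting these equal: −17p + 8 = 2p ⇒ −19p = -8 ⇒ p = 8/19, and the value is (-17)·(8/19) + 8 = 16/19.
For the column player: with q = P(C1), equating A's and B's payoffs gives −11q + 2 = 8q ⇒ q = 2/19.

16/19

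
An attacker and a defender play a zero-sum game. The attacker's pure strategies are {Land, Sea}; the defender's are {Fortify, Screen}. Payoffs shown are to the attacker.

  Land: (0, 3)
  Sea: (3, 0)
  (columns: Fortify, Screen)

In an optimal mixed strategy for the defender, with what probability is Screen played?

Row minima: Land → 0, Sea → 0; maximin = 0.
Column maxima: Fortify → 3, Screen → 3; minimax = 3.
0 ≠ 3, so there is no saddle point; optimal play is mixed.
Let the attacker play Land with probability p. Expected payoff against Fortify: 0p + 3(1−p) = −3p + 3; against Screen: 3p + 0(1−p) = 3p.
Setting these equal: −3p + 3 = 3p ⇒ −6p = -3 ⇒ p = 1/2, and the value is (-3)·(1/2) + 3 = 3/2.
For the defender: with q = P(Fortify), equating Land's and Sea's payoffs gives −3q + 3 = 3q ⇒ q = 1/2.

1/2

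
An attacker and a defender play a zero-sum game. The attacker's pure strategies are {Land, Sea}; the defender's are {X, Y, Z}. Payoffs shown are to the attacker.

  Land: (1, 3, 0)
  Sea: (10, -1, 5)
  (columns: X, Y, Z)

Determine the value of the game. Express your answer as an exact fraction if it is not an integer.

Row minima: Land → 0, Sea → -1; maximin = 0.
Column maxima: X → 10, Y → 3, Z → 5; minimax = 3.
0 ≠ 3, so there is no saddle point; optimal play is mixed.
X is strictly dominated by Z (it gives the attacker strictly more in every row), so the defender never plays it.
On the remaining 2×2 (Land, Sea vs Y, Z):
Let the attacker play Land with probability p. Expected payoff against Y: 3p + (-1)(1−p) = 4p − 1; against Z: 0p + 5(1−p) = −5p + 5.
Setting these equal: 4p − 1 = −5p + 5 ⇒ 9p = 6 ⇒ p = 2/3, and the value is (4)·(2/3) − 1 = 5/3.
For the defender: with q = P(Y), equating Land's and Sea's payoffs gives 3q = −6q + 5 ⇒ q = 5/9.

5/3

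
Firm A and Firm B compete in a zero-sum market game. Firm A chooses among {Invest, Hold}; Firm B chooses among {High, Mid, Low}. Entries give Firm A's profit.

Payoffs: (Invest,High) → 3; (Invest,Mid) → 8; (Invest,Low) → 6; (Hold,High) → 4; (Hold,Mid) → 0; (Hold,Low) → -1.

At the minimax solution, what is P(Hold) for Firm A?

Row minima: Invest → 3, Hold → -1; maximin = 3.
Column maxima: High → 4, Mid → 8, Low → 6; minimax = 4.
3 ≠ 4, so there is no saddle point; optimal play is mixed.
Mid is strictly dominated by Low (it gives Firm A strictly more in every row), so Firm B never plays it.
On the remaining 2×2 (Invest, Hold vs High, Low):
Let Firm A play Invest with probability p. Expected payoff against High: 3p + 4(1−p) = −p + 4; against Low: 6p + (-1)(1−p) = 7p − 1.
Setting these equal: −p + 4 = 7p − 1 ⇒ −8p = -5 ⇒ p = 5/8, and the value is (-1)·(5/8) + 4 = 27/8.
For Firm B: with q = P(High), equating Invest's and Hold's payoffs gives −3q + 6 = 5q − 1 ⇒ q = 7/8.

3/8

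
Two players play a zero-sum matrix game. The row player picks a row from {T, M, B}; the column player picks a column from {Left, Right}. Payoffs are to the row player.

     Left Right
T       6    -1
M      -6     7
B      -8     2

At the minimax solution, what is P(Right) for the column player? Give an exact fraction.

Row minima: T → -1, M → -6, B → -8; maximin = -1.
Column maxima: Left → 6, Right → 7; minimax = 6.
-1 ≠ 6, so there is no saddle point; optimal play is mixed.
B is strictly dominated by M, so the row player never plays it.
On the remaining 2×2 (T, M vs Left, Right):
Let the row player play T with probability p. Expected payoff against Left: 6p + (-6)(1−p) = 12p − 6; against Right: (-1)p + 7(1−p) = −8p + 7.
Setting these equal: 12p − 6 = −8p + 7 ⇒ 20p = 13 ⇒ p = 13/20, and the value is (12)·(13/20) − 6 = 9/5.
For the column player: with q = P(Left), equating T's and M's payoffs gives 7q − 1 = −13q + 7 ⇒ q = 2/5.

3/5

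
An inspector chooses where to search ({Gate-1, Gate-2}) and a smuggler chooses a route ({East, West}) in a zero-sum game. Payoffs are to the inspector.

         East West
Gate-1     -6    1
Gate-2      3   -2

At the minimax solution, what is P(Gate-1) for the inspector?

5/12

Row minima: Gate-1 → -6, Gate-2 → -2; maximin = -2.
Column maxima: East → 3, West → 1; minimax = 1.
-2 ≠ 1, so there is no saddle point; optimal play is mixed.
Let the inspector play Gate-1 with probability p. Expected payoff against East: (-6)p + 3(1−p) = −9p + 3; against West: 1p + (-2)(1−p) = 3p − 2.
Setting these equal: −9p + 3 = 3p − 2 ⇒ −12p = -5 ⇒ p = 5/12, and the value is (-9)·(5/12) + 3 = -3/4.
For the smuggler: with q = P(East), equating Gate-1's and Gate-2's payoffs gives −7q + 1 = 5q − 2 ⇒ q = 1/4.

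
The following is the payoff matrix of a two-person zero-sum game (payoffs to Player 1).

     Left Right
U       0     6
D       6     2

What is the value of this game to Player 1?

Row minima: U → 0, D → 2; maximin = 2.
Column maxima: Left → 6, Right → 6; minimax = 6.
2 ≠ 6, so there is no saddle point; optimal play is mixed.
Let Player 1 play U with probability p. Expected payoff against Left: 0p + 6(1−p) = −6p + 6; against Right: 6p + 2(1−p) = 4p + 2.
Setting these equal: −6p + 6 = 4p + 2 ⇒ −10p = -4 ⇒ p = 2/5, and the value is (-6)·(2/5) + 6 = 18/5.
For Player 2: with q = P(Left), equating U's and D's payoffs gives −6q + 6 = 4q + 2 ⇒ q = 2/5.

18/5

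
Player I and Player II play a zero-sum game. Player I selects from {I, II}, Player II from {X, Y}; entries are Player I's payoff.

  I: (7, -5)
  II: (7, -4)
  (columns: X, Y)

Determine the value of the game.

-4

Row minima: I → -5, II → -4; maximin = -4.
Column maxima: X → 7, Y → -4; minimax = -4.
Since maximin = minimax = -4, there is a saddle point and the value is -4.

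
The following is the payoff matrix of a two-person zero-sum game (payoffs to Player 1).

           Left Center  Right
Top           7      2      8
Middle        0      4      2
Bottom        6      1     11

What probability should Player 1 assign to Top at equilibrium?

4/9

Row minima: Top → 2, Middle → 0, Bottom → 1; maximin = 2.
Column maxima: Left → 7, Center → 4, Right → 11; minimax = 4.
2 ≠ 4, so there is no saddle point; optimal play is mixed.
Right is strictly dominated by Left (it gives Player 1 strictly more in every row), so Player 2 never plays it.
With Right eliminated, Bottom is strictly dominated by Top (Top gives Player 1 strictly more in every remaining column), so Player 1 never plays it.
On the remaining 2×2 (Top, Middle vs Left, Center):
Let Player 1 play Top with probability p. Expected payoff against Left: 7p + 0(1−p) = 7p; against Center: 2p + 4(1−p) = −2p + 4.
Setting these equal: 7p = −2p + 4 ⇒ 9p = 4 ⇒ p = 4/9, and the value is (7)·(4/9) = 28/9.
For Player 2: with q = P(Left), equating Top's and Middle's payoffs gives 5q + 2 = −4q + 4 ⇒ q = 2/9.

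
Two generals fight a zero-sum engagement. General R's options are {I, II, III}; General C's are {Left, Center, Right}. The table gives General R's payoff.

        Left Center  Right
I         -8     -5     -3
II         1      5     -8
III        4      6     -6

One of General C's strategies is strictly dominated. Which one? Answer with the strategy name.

Center

Left holds General R's payoff strictly below Center in every row: -8 < -5, 1 < 5, 4 < 6.
So Center is strictly dominated for General C.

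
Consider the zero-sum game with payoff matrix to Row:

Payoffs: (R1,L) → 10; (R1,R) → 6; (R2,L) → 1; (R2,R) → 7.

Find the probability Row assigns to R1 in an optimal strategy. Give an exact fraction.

Row minima: R1 → 6, R2 → 1; maximin = 6.
Column maxima: L → 10, R → 7; minimax = 7.
6 ≠ 7, so there is no saddle point; optimal play is mixed.
Let Row play R1 with probability p. Expected payoff against L: 10p + 1(1−p) = 9p + 1; against R: 6p + 7(1−p) = −p + 7.
Setting these equal: 9p + 1 = −p + 7 ⇒ 10p = 6 ⇒ p = 3/5, and the value is (9)·(3/5) + 1 = 32/5.
For Column: with q = P(L), equating R1's and R2's payoffs gives 4q + 6 = −6q + 7 ⇒ q = 1/10.

3/5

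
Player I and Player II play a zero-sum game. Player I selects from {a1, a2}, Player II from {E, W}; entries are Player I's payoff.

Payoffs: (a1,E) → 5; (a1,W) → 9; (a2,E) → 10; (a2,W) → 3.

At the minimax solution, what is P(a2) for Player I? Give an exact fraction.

4/11

Row minima: a1 → 5, a2 → 3; maximin = 5.
Column maxima: E → 10, W → 9; minimax = 9.
5 ≠ 9, so there is no saddle point; optimal play is mixed.
Let Player I play a1 with probability p. Expected payoff against E: 5p + 10(1−p) = −5p + 10; against W: 9p + 3(1−p) = 6p + 3.
Setting these equal: −5p + 10 = 6p + 3 ⇒ −11p = -7 ⇒ p = 7/11, and the value is (-5)·(7/11) + 10 = 75/11.
For Player II: with q = P(E), equating a1's and a2's payoffs gives −4q + 9 = 7q + 3 ⇒ q = 6/11.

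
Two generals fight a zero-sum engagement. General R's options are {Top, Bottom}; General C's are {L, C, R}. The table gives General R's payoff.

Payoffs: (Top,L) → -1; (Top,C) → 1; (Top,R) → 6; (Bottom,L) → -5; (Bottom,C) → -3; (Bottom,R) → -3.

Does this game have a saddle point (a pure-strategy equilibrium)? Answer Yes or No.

Row minima: Top → -1, Bottom → -5; maximin = -1.
Column maxima: L → -1, C → 1, R → 6; minimax = -1.
maximin = minimax = -1, so a saddle point exists.

Yes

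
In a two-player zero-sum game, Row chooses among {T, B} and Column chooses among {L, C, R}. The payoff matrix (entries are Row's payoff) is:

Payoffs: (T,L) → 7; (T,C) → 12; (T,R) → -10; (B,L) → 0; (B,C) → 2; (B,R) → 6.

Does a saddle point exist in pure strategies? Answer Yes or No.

No

Row minima: T → -10, B → 0; maximin = 0.
Column maxima: L → 7, C → 12, R → 6; minimax = 6.
0 ≠ 6, so no pure-strategy equilibrium exists.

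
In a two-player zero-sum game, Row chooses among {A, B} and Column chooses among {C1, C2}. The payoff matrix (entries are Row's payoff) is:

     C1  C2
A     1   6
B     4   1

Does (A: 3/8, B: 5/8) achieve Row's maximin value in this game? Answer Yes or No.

Against C1 this mix gives (3/8)·1 + (5/8)·4 = 23/8.
Against C2 this mix gives (3/8)·6 + (5/8)·1 = 23/8.
All of Column's active replies (C1, C2) yield 23/8, and no column does worse for Row. The mix makes Column indifferent and guarantees 23/8, so it is optimal.

Yes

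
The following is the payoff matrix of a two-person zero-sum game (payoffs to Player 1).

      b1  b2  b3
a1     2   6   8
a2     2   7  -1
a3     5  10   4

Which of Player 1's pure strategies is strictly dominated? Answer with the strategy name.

a3 gives a strictly higher payoff than a2 against every column: 5 > 2, 10 > 7, 4 > -1.
So a2 is strictly dominated and Player 1 never plays it.

a2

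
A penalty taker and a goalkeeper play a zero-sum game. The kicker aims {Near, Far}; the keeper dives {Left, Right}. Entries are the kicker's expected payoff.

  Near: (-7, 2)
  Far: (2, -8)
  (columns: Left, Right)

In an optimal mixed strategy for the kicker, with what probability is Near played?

Row minima: Near → -7, Far → -8; maximin = -7.
Column maxima: Left → 2, Right → 2; minimax = 2.
-7 ≠ 2, so there is no saddle point; optimal play is mixed.
Let the kicker play Near with probability p. Expected payoff against Left: (-7)p + 2(1−p) = −9p + 2; against Right: 2p + (-8)(1−p) = 10p − 8.
Setting these equal: −9p + 2 = 10p − 8 ⇒ −19p = -10 ⇒ p = 10/19, and the value is (-9)·(10/19) + 2 = -52/19.
For the keeper: with q = P(Left), equating Near's and Far's payoffs gives −9q + 2 = 10q − 8 ⇒ q = 10/19.

10/19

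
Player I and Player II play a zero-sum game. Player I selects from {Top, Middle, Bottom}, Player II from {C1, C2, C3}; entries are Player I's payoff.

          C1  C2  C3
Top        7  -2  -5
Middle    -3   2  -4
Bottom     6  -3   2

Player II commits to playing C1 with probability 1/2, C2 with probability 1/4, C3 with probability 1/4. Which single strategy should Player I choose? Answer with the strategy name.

Bottom

Expected payoff of Top: (1/2)·7 + (1/4)·(-2) + (1/4)·(-5) = 7/4.
Expected payoff of Middle: (1/2)·(-3) + (1/4)·2 + (1/4)·(-4) = -2.
Expected payoff of Bottom: (1/2)·6 + (1/4)·(-3) + (1/4)·2 = 11/4.
The largest is 11/4, so Player I's best response is Bottom.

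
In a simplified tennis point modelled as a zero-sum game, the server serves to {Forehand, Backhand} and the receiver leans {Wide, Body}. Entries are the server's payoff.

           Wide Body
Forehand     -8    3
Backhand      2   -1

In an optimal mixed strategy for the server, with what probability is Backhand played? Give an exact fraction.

11/14

Row minima: Forehand → -8, Backhand → -1; maximin = -1.
Column maxima: Wide → 2, Body → 3; minimax = 2.
-1 ≠ 2, so there is no saddle point; optimal play is mixed.
Let the server play Forehand with probability p. Expected payoff against Wide: (-8)p + 2(1−p) = −10p + 2; against Body: 3p + (-1)(1−p) = 4p − 1.
Setting these equal: −10p + 2 = 4p − 1 ⇒ −14p = -3 ⇒ p = 3/14, and the value is (-10)·(3/14) + 2 = -1/7.
For the receiver: with q = P(Wide), equating Forehand's and Backhand's payoffs gives −11q + 3 = 3q − 1 ⇒ q = 2/7.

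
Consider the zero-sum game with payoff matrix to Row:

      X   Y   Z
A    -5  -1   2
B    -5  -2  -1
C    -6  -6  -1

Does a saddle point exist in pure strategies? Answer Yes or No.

Yes

Row minima: A → -5, B → -5, C → -6; maximin = -5.
Column maxima: X → -5, Y → -1, Z → 2; minimax = -5.
maximin = minimax = -5, so a saddle point exists.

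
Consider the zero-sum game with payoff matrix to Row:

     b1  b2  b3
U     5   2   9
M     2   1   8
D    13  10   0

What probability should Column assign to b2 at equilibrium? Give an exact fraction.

9/17

Row minima: U → 2, M → 1, D → 0; maximin = 2.
Column maxima: b1 → 13, b2 → 10, b3 → 9; minimax = 9.
2 ≠ 9, so there is no saddle point; optimal play is mixed.
M is strictly dominated by U, so Row never plays it.
b1 is strictly dominated by b2 (it gives Row strictly more in every row), so Column never plays it.
On the remaining 2×2 (U, D vs b2, b3):
Let Row play U with probability p. Expected payoff against b2: 2p + 10(1−p) = −8p + 10; against b3: 9p + 0(1−p) = 9p.
Setting these equal: −8p + 10 = 9p ⇒ −17p = -10 ⇒ p = 10/17, and the value is (-8)·(10/17) + 10 = 90/17.
For Column: with q = P(b2), equating U's and D's payoffs gives −7q + 9 = 10q ⇒ q = 9/17.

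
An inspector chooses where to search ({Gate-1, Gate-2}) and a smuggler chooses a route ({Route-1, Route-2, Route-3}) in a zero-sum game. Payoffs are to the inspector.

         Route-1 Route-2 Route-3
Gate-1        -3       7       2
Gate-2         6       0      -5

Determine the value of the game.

Row minima: Gate-1 → -3, Gate-2 → -5; maximin = -3.
Column maxima: Route-1 → 6, Route-2 → 7, Route-3 → 2; minimax = 2.
-3 ≠ 2, so there is no saddle point; optimal play is mixed.
Route-2 is strictly dominated by Route-3 (it gives the inspector strictly more in every row), so the smuggler never plays it.
On the remaining 2×2 (Gate-1, Gate-2 vs Route-1, Route-3):
Let the inspector play Gate-1 with probability p. Expected payoff against Route-1: (-3)p + 6(1−p) = −9p + 6; against Route-3: 2p + (-5)(1−p) = 7p − 5.
Setting these equal: −9p + 6 = 7p − 5 ⇒ −16p = -11 ⇒ p = 11/16, and the value is (-9)·(11/16) + 6 = -3/16.
For the smuggler: with q = P(Route-1), equating Gate-1's and Gate-2's payoffs gives −5q + 2 = 11q − 5 ⇒ q = 7/16.

-3/16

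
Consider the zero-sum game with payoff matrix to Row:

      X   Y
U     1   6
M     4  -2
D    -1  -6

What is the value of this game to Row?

26/11

Row minima: U → 1, M → -2, D → -6; maximin = 1.
Column maxima: X → 4, Y → 6; minimax = 4.
1 ≠ 4, so there is no saddle point; optimal play is mixed.
D is strictly dominated by U, so Row never plays it.
On the remaining 2×2 (U, M vs X, Y):
Let Row play U with probability p. Expected payoff against X: 1p + 4(1−p) = −3p + 4; against Y: 6p + (-2)(1−p) = 8p − 2.
Setting these equal: −3p + 4 = 8p − 2 ⇒ −11p = -6 ⇒ p = 6/11, and the value is (-3)·(6/11) + 4 = 26/11.
For Column: with q = P(X), equating U's and M's payoffs gives −5q + 6 = 6q − 2 ⇒ q = 8/11.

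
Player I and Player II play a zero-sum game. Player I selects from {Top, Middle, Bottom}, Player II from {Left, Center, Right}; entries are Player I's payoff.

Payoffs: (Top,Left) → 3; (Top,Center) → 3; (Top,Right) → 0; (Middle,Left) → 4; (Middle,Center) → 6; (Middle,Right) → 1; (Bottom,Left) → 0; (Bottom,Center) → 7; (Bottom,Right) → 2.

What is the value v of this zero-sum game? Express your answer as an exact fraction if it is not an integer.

Row minima: Top → 0, Middle → 1, Bottom → 0; maximin = 1.
Column maxima: Left → 4, Center → 7, Right → 2; minimax = 2.
1 ≠ 2, so there is no saddle point; optimal play is mixed.
Top is strictly dominated by Middle, so Player I never plays it.
With Top eliminated, Center is strictly dominated by Left (it gives Player I strictly more in every remaining row), so Player II never plays it.
On the remaining 2×2 (Middle, Bottom vs Left, Right):
Let Player I play Middle with probability p. Expected payoff against Left: 4p + 0(1−p) = 4p; against Right: 1p + 2(1−p) = −p + 2.
Setting these equal: 4p = −p + 2 ⇒ 5p = 2 ⇒ p = 2/5, and the value is (4)·(2/5) = 8/5.
For Player II: with q = P(Left), equating Middle's and Bottom's payoffs gives 3q + 1 = −2q + 2 ⇒ q = 1/5.

8/5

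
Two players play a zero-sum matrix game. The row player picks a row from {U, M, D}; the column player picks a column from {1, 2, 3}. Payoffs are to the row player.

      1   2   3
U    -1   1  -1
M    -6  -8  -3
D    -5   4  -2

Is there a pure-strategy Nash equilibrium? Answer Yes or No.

Yes

Row minima: U → -1, M → -8, D → -5; maximin = -1.
Column maxima: 1 → -1, 2 → 4, 3 → -1; minimax = -1.
maximin = minimax = -1, so a saddle point exists.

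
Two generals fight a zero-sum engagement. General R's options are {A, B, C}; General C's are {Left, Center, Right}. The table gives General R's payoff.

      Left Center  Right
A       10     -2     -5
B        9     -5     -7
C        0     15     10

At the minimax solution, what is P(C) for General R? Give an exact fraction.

Row minima: A → -5, B → -7, C → 0; maximin = 0.
Column maxima: Left → 10, Center → 15, Right → 10; minimax = 10.
0 ≠ 10, so there is no saddle point; optimal play is mixed.
B is strictly dominated by A, so General R never plays it.
Center is strictly dominated by Right (it gives General R strictly more in every row), so General C never plays it.
On the remaining 2×2 (A, C vs Left, Right):
Let General R play A with probability p. Expected payoff against Left: 10p + 0(1−p) = 10p; against Right: (-5)p + 10(1−p) = −15p + 10.
Setting these equal: 10p = −15p + 10 ⇒ 25p = 10 ⇒ p = 2/5, and the value is (10)·(2/5) = 4.
For General C: with q = P(Left), equating A's and C's payoffs gives 15q − 5 = −10q + 10 ⇒ q = 3/5.

3/5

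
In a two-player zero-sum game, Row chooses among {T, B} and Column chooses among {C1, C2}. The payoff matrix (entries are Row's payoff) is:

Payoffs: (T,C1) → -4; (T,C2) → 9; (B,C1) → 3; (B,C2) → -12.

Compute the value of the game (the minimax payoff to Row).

Row minima: T → -4, B → -12; maximin = -4.
Column maxima: C1 → 3, C2 → 9; minimax = 3.
-4 ≠ 3, so there is no saddle point; optimal play is mixed.
Let Row play T with probability p. Expected payoff against C1: (-4)p + 3(1−p) = −7p + 3; against C2: 9p + (-12)(1−p) = 21p − 12.
Setting these equal: −7p + 3 = 21p − 12 ⇒ −28p = -15 ⇒ p = 15/28, and the value is (-7)·(15/28) + 3 = -3/4.
For Column: with q = P(C1), equating T's and B's payoffs gives −13q + 9 = 15q − 12 ⇒ q = 3/4.

-3/4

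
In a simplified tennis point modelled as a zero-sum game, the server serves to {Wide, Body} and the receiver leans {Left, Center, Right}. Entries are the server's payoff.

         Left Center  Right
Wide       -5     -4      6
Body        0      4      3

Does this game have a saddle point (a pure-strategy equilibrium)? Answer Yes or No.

Yes

Row minima: Wide → -5, Body → 0; maximin = 0.
Column maxima: Left → 0, Center → 4, Right → 6; minimax = 0.
maximin = minimax = 0, so a saddle point exists.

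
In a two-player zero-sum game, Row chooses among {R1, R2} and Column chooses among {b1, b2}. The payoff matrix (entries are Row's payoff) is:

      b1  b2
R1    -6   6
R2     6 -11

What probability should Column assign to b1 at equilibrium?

17/29

Row minima: R1 → -6, R2 → -11; maximin = -6.
Column maxima: b1 → 6, b2 → 6; minimax = 6.
-6 ≠ 6, so there is no saddle point; optimal play is mixed.
Let Row play R1 with probability p. Expected payoff against b1: (-6)p + 6(1−p) = −12p + 6; against b2: 6p + (-11)(1−p) = 17p − 11.
Setting these equal: −12p + 6 = 17p − 11 ⇒ −29p = -17 ⇒ p = 17/29, and the value is (-12)·(17/29) + 6 = -30/29.
For Column: with q = P(b1), equating R1's and R2's payoffs gives −12q + 6 = 17q − 11 ⇒ q = 17/29.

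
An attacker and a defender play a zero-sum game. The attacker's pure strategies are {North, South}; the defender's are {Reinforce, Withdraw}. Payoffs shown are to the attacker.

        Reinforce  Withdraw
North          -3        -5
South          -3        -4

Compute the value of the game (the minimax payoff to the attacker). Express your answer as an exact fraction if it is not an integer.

Row minima: North → -5, South → -4; maximin = -4.
Column maxima: Reinforce → -3, Withdraw → -4; minimax = -4.
Since maximin = minimax = -4, there is a saddle point and the value is -4.

-4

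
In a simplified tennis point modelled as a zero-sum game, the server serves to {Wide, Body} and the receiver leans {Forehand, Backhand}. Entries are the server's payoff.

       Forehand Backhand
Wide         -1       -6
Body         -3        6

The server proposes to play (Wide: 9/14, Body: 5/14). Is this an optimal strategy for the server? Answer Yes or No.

Yes

Against Forehand this mix gives (9/14)·(-1) + (5/14)·(-3) = -12/7.
Against Backhand this mix gives (9/14)·(-6) + (5/14)·6 = -12/7.
All of the receiver's active replies (Forehand, Backhand) yield -12/7, and no column does worse for the server. The mix makes the receiver indifferent and guarantees -12/7, so it is optimal.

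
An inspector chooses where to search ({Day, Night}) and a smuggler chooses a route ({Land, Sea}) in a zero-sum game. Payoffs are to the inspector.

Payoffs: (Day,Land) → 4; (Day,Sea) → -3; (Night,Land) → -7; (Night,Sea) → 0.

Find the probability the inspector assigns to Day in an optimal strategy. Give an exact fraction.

1/2

Row minima: Day → -3, Night → -7; maximin = -3.
Column maxima: Land → 4, Sea → 0; minimax = 0.
-3 ≠ 0, so there is no saddle point; optimal play is mixed.
Let the inspector play Day with probability p. Expected payoff against Land: 4p + (-7)(1−p) = 11p − 7; against Sea: (-3)p + 0(1−p) = −3p.
Setting these equal: 11p − 7 = −3p ⇒ 14p = 7 ⇒ p = 1/2, and the value is (11)·(1/2) − 7 = -3/2.
For the smuggler: with q = P(Land), equating Day's and Night's payoffs gives 7q − 3 = −7q ⇒ q = 3/14.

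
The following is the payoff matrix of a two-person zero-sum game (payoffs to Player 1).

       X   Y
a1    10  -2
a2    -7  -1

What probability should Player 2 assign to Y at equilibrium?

17/18

Row minima: a1 → -2, a2 → -7; maximin = -2.
Column maxima: X → 10, Y → -1; minimax = -1.
-2 ≠ -1, so there is no saddle point; optimal play is mixed.
Let Player 1 play a1 with probability p. Expected payoff against X: 10p + (-7)(1−p) = 17p − 7; against Y: (-2)p + (-1)(1−p) = −p − 1.
Setting these equal: 17p − 7 = −p − 1 ⇒ 18p = 6 ⇒ p = 1/3, and the value is (17)·(1/3) − 7 = -4/3.
For Player 2: with q = P(X), equating a1's and a2's payoffs gives 12q − 2 = −6q − 1 ⇒ q = 1/18.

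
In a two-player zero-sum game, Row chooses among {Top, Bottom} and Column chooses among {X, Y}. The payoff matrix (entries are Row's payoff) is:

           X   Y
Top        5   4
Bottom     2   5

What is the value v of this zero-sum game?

17/4

Row minima: Top → 4, Bottom → 2; maximin = 4.
Column maxima: X → 5, Y → 5; minimax = 5.
4 ≠ 5, so there is no saddle point; optimal play is mixed.
Let Row play Top with probability p. Expected payoff against X: 5p + 2(1−p) = 3p + 2; against Y: 4p + 5(1−p) = −p + 5.
Setting these equal: 3p + 2 = −p + 5 ⇒ 4p = 3 ⇒ p = 3/4, and the value is (3)·(3/4) + 2 = 17/4.
For Column: with q = P(X), equating Top's and Bottom's payoffs gives q + 4 = −3q + 5 ⇒ q = 1/4.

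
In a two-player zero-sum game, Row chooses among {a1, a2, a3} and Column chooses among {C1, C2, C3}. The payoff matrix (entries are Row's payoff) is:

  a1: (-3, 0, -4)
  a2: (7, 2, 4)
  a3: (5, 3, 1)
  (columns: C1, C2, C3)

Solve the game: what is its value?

5/2

Row minima: a1 → -4, a2 → 2, a3 → 1; maximin = 2.
Column maxima: C1 → 7, C2 → 3, C3 → 4; minimax = 3.
2 ≠ 3, so there is no saddle point; optimal play is mixed.
a1 is strictly dominated by a2, so Row never plays it.
With a1 eliminated, C1 is strictly dominated by C2 (it gives Row strictly more in every remaining row), so Column never plays it.
On the remaining 2×2 (a2, a3 vs C2, C3):
Let Row play a2 with probability p. Expected payoff against C2: 2p + 3(1−p) = −p + 3; against C3: 4p + 1(1−p) = 3p + 1.
Setting these equal: −p + 3 = 3p + 1 ⇒ −4p = -2 ⇒ p = 1/2, and the value is (-1)·(1/2) + 3 = 5/2.
For Column: with q = P(C2), equating a2's and a3's payoffs gives −2q + 4 = 2q + 1 ⇒ q = 3/4.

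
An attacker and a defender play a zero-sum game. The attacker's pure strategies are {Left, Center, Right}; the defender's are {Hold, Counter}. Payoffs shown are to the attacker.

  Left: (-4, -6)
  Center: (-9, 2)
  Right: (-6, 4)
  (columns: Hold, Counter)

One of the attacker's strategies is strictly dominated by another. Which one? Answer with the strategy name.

Center

Right gives a strictly higher payoff than Center against every column: -6 > -9, 4 > 2.
So Center is strictly dominated and the attacker never plays it.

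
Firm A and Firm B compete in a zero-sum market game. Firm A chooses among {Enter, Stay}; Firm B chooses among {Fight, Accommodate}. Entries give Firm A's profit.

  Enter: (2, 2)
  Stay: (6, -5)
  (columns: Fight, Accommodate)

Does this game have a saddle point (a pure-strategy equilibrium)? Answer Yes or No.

Row minima: Enter → 2, Stay → -5; maximin = 2.
Column maxima: Fight → 6, Accommodate → 2; minimax = 2.
maximin = minimax = 2, so a saddle point exists.

Yes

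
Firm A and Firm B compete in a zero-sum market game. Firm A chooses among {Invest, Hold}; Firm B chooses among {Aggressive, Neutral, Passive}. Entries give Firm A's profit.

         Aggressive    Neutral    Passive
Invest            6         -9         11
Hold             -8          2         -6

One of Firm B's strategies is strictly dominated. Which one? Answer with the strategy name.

Passive

Aggressive holds Firm A's payoff strictly below Passive in every row: 6 < 11, -8 < -6.
So Passive is strictly dominated for Firm B.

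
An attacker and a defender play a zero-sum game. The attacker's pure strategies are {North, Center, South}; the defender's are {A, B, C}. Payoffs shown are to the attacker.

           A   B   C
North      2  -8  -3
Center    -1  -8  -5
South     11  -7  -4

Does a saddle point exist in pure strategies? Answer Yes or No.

Yes

Row minima: North → -8, Center → -8, South → -7; maximin = -7.
Column maxima: A → 11, B → -7, C → -3; minimax = -7.
maximin = minimax = -7, so a saddle point exists.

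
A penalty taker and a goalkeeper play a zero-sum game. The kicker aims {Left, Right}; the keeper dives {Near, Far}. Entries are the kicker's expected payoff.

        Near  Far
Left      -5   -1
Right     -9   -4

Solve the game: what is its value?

Row minima: Left → -5, Right → -9; maximin = -5.
Column maxima: Near → -5, Far → -1; minimax = -5.
Since maximin = minimax = -5, there is a saddle point and the value is -5.

-5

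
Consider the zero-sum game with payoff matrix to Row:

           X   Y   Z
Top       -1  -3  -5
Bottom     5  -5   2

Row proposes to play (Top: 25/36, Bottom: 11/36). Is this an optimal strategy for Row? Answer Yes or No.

No

Against X this mix gives (25/36)·(-1) + (11/36)·5 = 5/6.
Against Y this mix gives (25/36)·(-3) + (11/36)·(-5) = -65/18.
Against Z this mix gives (25/36)·(-5) + (11/36)·2 = -103/36.
Column will play Y, holding Row to -65/18. Shifting weight toward the row that does better against Y would raise this floor (the equalizing mix achieves -31/9 against both Y and Z), so the proposed strategy is not optimal.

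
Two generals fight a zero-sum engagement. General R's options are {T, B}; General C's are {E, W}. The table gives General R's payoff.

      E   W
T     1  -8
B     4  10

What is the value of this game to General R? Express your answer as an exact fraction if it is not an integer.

4

Row minima: T → -8, B → 4; maximin = 4.
Column maxima: E → 4, W → 10; minimax = 4.
Since maximin = minimax = 4, there is a saddle point and the value is 4.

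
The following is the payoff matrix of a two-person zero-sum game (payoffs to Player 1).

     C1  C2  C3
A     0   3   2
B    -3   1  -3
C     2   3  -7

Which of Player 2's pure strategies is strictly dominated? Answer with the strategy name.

C2

C1 holds Player 1's payoff strictly below C2 in every row: 0 < 3, -3 < 1, 2 < 3.
So C2 is strictly dominated for Player 2.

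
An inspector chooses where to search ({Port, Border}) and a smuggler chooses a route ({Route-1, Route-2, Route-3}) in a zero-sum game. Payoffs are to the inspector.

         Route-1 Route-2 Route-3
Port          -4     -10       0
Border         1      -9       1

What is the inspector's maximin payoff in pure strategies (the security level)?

Row minima: Port → -10, Border → -9.
The best of these is -9.

-9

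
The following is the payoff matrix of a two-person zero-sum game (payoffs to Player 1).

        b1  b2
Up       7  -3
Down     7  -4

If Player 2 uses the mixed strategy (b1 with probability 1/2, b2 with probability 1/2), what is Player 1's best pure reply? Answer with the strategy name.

Up

Expected payoff of Up: (1/2)·7 + (1/2)·(-3) = 2.
Expected payoff of Down: (1/2)·7 + (1/2)·(-4) = 3/2.
The largest is 2, so Player 1's best response is Up.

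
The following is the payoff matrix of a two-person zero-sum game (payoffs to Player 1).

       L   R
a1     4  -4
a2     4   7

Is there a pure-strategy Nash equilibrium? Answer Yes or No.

Yes

Row minima: a1 → -4, a2 → 4; maximin = 4.
Column maxima: L → 4, R → 7; minimax = 4.
maximin = minimax = 4, so a saddle point exists.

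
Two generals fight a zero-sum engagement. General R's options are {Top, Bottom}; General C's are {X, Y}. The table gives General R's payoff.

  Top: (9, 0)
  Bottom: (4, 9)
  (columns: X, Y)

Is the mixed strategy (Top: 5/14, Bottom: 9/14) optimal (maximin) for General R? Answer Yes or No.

Yes

Against X this mix gives (5/14)·9 + (9/14)·4 = 81/14.
Against Y this mix gives (5/14)·0 + (9/14)·9 = 81/14.
All of General C's active replies (X, Y) yield 81/14, and no column does worse for General R. The mix makes General C indifferent and guarantees 81/14, so it is optimal.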